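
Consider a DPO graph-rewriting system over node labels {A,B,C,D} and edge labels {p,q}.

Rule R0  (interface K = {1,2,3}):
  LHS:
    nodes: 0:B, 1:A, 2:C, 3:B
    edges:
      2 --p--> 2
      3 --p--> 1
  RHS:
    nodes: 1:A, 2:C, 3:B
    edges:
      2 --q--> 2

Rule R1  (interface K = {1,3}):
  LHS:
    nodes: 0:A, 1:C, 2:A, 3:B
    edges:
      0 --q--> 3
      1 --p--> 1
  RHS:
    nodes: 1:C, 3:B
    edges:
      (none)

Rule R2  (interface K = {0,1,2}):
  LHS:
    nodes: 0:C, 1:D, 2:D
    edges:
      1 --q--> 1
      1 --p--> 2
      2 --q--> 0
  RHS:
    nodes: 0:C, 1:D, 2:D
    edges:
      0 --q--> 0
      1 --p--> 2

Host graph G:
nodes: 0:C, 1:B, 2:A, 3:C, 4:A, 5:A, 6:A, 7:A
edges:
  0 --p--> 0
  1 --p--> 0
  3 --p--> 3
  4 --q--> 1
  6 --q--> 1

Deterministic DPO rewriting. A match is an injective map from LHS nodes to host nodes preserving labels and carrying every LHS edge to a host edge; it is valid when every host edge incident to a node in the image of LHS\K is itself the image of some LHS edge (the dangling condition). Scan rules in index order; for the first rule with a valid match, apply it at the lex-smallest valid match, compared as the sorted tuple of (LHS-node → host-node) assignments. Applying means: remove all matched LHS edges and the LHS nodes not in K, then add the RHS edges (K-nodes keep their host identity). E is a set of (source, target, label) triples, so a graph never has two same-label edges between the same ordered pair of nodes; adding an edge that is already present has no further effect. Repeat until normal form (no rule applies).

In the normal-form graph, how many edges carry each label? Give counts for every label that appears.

Answer: p:1

Derivation:
[0] host  ⇒  8 nodes, 5 edges  {0-p->0 1-p->0 3-p->3 4-q->1 6-q->1}
[1] R1 @ {0↦4, 1↦0, 2↦2, 3↦1}  ⇒  6 nodes, 3 edges  {1-p->0 3-p->3 6-q->1}
[2] R1 @ {0↦6, 1↦3, 2↦5, 3↦1}  ⇒  4 nodes, 1 edges  {1-p->0}
normal form: no rule applies after step 2
NF edges: [(1, 0, 'p')]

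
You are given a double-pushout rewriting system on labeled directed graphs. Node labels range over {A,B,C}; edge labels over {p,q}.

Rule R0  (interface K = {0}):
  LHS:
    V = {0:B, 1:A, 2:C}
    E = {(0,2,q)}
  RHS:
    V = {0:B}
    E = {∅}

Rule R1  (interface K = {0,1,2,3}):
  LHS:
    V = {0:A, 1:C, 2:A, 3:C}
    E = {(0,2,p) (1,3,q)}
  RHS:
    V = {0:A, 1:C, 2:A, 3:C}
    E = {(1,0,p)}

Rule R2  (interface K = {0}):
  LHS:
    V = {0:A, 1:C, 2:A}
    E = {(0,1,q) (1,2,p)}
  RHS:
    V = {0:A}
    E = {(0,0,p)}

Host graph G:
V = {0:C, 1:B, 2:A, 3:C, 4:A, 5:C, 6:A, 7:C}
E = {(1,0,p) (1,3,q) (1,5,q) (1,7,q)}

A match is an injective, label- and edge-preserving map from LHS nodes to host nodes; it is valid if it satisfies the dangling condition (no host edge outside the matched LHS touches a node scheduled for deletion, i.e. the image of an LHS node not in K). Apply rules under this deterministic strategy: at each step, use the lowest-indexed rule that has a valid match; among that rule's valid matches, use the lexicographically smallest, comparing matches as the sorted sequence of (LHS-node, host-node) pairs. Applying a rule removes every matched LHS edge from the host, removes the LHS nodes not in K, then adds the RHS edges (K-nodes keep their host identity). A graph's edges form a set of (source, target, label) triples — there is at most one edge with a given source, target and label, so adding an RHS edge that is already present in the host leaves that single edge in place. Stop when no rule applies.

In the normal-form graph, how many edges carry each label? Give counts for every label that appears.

start.  V:8 E:4  edges: 1-p->0 1-q->3 1-q->5 1-q->7
1. fire R0 via {0↦1, 1↦2, 2↦3}  →  V:6 E:3  edges: 1-p->0 1-q->5 1-q->7
2. fire R0 via {0↦1, 1↦4, 2↦5}  →  V:4 E:2  edges: 1-p->0 1-q->7
3. fire R0 via {0↦1, 1↦6, 2↦7}  →  V:2 E:1  edges: 1-p->0
final graph: no rule applies after step 3
NF edges: [(1, 0, 'p')]

Answer: p:1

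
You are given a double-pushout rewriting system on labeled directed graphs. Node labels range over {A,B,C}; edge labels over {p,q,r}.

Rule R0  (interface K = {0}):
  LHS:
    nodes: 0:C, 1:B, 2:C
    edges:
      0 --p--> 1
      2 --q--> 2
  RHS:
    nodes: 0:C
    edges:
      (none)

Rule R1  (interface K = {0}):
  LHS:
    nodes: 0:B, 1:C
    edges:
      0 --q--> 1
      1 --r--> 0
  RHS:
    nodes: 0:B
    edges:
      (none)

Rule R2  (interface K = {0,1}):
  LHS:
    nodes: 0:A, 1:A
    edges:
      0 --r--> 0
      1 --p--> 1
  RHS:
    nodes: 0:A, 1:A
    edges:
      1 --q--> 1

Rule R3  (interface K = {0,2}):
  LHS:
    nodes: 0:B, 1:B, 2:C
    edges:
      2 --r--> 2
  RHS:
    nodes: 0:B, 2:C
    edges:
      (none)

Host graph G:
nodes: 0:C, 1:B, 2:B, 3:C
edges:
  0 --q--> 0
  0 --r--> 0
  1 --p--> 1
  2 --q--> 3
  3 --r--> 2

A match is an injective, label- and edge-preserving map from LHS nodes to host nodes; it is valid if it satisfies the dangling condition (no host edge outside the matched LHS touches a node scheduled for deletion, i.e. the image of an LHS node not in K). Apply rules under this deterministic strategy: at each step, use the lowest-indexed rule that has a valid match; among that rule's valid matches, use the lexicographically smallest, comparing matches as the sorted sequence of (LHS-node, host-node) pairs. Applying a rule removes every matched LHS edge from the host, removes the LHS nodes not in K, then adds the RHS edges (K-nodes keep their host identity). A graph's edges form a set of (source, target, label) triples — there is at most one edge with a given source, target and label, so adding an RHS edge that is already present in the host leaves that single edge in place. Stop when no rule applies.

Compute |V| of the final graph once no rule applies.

[0] host  ⇒  4 nodes, 5 edges  {0-q->0 0-r->0 1-p->1 2-q->3 3-r->2}
[1] R1 @ {0↦2, 1↦3}  ⇒  3 nodes, 3 edges  {0-q->0 0-r->0 1-p->1}
[2] R3 @ {0↦1, 1↦2, 2↦0}  ⇒  2 nodes, 2 edges  {0-q->0 1-p->1}
final graph: no rule applies after step 2
NF nodes: {0:C, 1:B}

Answer: 2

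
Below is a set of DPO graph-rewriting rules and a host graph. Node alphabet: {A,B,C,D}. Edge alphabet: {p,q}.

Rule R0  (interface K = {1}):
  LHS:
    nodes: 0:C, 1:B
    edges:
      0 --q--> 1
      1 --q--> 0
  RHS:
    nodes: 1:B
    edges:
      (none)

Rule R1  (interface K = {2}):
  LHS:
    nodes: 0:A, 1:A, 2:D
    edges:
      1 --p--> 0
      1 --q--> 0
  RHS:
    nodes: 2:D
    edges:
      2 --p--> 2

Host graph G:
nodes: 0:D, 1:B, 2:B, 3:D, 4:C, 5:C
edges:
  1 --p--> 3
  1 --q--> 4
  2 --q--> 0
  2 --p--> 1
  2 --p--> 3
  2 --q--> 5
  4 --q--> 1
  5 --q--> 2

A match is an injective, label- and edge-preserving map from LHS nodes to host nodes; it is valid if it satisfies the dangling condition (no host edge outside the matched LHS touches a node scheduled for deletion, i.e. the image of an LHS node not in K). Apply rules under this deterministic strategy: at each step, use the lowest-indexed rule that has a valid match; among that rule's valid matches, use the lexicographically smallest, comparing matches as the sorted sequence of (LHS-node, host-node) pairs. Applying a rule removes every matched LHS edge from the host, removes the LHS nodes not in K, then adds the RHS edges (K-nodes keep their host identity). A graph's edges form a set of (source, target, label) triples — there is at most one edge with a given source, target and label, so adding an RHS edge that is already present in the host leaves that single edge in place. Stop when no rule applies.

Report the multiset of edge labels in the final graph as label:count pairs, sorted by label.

Answer: p:3 q:1

Derivation:
[0] host  ⇒  6 nodes, 8 edges  {1-p->3 1-q->4 2-q->0 2-p->1 2-p->3 2-q->5 4-q->1 5-q->2}
[1] R0 @ {0↦4, 1↦1}  ⇒  5 nodes, 6 edges  {1-p->3 2-q->0 2-p->1 2-p->3 2-q->5 5-q->2}
[2] R0 @ {0↦5, 1↦2}  ⇒  4 nodes, 4 edges  {1-p->3 2-q->0 2-p->1 2-p->3}
halt: no rule applies after step 2
NF edges: [(1, 3, 'p'), (2, 0, 'q'), (2, 1, 'p'), (2, 3, 'p')]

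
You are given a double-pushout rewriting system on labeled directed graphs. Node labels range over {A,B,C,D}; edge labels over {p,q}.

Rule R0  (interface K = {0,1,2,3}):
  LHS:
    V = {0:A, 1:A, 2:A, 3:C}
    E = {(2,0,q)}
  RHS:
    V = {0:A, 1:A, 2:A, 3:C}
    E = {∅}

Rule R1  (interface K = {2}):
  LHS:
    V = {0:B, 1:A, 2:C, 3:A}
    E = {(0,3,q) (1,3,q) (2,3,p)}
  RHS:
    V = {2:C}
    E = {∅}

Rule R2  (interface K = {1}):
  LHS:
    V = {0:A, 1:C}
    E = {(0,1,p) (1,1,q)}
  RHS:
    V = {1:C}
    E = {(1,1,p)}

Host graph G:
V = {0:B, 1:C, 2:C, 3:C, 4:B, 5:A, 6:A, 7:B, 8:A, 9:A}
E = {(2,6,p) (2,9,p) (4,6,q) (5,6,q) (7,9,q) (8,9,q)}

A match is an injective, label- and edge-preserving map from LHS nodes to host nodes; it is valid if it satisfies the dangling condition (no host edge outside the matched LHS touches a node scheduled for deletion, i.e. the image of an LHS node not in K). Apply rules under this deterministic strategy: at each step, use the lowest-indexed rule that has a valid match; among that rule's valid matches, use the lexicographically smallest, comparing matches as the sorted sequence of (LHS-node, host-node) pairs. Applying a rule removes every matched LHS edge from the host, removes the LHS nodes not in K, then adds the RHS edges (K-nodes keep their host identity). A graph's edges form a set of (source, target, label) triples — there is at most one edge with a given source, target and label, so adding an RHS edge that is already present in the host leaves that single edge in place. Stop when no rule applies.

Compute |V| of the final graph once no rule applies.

initial: |V|=10 |E|=6  E = 2-p->6 2-p->9 4-q->6 5-q->6 7-q->9 8-q->9
step 1: apply R0 at {0↦6, 1↦8, 2↦5, 3↦1}  → |V|=10 |E|=5  E = 2-p->6 2-p->9 4-q->6 7-q->9 8-q->9
step 2: apply R0 at {0↦9, 1↦5, 2↦8, 3↦1}  → |V|=10 |E|=4  E = 2-p->6 2-p->9 4-q->6 7-q->9
normal form: no rule applies after step 2
NF nodes: {0:B, 1:C, 2:C, 3:C, 4:B, 5:A, 6:A, 7:B, 8:A, 9:A}

Answer: 10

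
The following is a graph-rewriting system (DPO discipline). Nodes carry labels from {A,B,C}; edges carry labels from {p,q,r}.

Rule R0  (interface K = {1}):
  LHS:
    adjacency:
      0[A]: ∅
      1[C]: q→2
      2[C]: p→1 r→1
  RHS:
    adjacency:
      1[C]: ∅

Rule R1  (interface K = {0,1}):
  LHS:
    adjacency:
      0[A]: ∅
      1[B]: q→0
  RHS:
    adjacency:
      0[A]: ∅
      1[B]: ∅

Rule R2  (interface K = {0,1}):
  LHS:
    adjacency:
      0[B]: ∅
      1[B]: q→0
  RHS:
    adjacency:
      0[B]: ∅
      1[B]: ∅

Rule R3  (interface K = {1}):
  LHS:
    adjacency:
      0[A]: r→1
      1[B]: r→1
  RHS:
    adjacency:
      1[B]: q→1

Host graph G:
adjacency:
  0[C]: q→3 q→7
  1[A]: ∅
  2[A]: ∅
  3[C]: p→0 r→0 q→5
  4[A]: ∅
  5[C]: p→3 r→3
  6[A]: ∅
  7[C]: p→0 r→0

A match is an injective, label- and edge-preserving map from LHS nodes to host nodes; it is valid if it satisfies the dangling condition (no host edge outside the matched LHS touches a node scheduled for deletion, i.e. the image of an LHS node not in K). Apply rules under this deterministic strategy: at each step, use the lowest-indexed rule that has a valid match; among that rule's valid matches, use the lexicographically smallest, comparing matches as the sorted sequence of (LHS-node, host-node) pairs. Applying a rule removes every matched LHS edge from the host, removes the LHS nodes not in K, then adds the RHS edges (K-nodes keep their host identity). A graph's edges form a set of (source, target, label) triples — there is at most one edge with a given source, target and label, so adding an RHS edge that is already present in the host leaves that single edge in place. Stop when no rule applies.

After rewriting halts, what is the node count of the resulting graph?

[0] host  ⇒  8 nodes, 9 edges  {0-q->3 0-q->7 3-p->0 3-r->0 3-q->5 5-p->3 5-r->3 7-p->0 7-r->0}
[1] R0 @ {0↦1, 1↦0, 2↦7}  ⇒  6 nodes, 6 edges  {0-q->3 3-p->0 3-r->0 3-q->5 5-p->3 5-r->3}
[2] R0 @ {0↦2, 1↦3, 2↦5}  ⇒  4 nodes, 3 edges  {0-q->3 3-p->0 3-r->0}
[3] R0 @ {0↦4, 1↦0, 2↦3}  ⇒  2 nodes, 0 edges  {∅}
final graph: no rule applies after step 3
NF nodes: {0:C, 6:A}

Answer: 2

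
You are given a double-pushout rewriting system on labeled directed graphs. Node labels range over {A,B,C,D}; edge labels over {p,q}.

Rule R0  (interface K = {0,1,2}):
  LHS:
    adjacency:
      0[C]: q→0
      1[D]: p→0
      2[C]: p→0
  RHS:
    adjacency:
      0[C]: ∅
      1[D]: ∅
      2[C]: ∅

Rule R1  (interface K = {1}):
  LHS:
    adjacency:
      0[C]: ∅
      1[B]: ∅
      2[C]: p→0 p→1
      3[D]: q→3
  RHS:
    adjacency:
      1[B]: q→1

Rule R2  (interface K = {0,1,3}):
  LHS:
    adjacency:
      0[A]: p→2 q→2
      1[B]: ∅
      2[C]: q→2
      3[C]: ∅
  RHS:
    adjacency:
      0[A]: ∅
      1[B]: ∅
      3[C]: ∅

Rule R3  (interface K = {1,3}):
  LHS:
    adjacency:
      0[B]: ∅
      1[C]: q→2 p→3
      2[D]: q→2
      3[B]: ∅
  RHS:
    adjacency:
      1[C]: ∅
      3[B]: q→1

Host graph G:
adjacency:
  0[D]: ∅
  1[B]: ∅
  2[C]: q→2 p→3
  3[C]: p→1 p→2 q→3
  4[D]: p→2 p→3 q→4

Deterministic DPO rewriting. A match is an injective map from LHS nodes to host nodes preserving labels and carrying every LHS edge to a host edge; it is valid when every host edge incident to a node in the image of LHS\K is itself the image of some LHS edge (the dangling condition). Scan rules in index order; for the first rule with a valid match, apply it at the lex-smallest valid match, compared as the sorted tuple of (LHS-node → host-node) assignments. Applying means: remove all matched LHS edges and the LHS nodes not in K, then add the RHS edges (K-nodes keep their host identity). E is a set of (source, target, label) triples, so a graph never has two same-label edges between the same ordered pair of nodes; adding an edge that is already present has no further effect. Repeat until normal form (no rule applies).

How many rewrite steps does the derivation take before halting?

Answer: 2

Derivation:
initial: |V|=5 |E|=8  E = 2-q->2 2-p->3 3-p->1 3-p->2 3-q->3 4-p->2 4-p->3 4-q->4
step 1: apply R0 at {0↦2, 1↦4, 2↦3}  → |V|=5 |E|=5  E = 2-p->3 3-p->1 3-q->3 4-p->3 4-q->4
step 2: apply R0 at {0↦3, 1↦4, 2↦2}  → |V|=5 |E|=2  E = 3-p->1 4-q->4
normal form: no rule applies after step 2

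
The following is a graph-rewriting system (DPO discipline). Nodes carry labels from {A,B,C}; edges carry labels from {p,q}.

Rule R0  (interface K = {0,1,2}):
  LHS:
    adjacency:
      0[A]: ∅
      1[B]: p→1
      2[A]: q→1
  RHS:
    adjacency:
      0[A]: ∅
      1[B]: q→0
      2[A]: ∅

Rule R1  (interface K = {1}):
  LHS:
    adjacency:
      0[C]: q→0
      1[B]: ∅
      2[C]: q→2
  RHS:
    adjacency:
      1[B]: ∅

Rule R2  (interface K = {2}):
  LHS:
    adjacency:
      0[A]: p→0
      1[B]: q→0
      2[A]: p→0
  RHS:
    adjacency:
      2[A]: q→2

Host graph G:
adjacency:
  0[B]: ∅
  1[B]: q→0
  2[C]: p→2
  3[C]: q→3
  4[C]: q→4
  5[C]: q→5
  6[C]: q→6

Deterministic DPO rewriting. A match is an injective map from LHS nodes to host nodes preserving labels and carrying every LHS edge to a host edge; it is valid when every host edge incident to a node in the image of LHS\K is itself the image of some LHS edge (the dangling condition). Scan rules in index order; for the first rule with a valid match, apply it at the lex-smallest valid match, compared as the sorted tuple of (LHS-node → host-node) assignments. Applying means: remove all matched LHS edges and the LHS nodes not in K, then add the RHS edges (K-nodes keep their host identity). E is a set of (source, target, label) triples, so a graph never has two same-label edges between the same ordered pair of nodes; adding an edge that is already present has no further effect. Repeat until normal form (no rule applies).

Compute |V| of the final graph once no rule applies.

Answer: 3

Rewrite trace:
initial: |V|=7 |E|=6  E = 1-q->0 2-p->2 3-q->3 4-q->4 5-q->5 6-q->6
step 1: apply R1 at {0↦3, 1↦0, 2↦4}  → |V|=5 |E|=4  E = 1-q->0 2-p->2 5-q->5 6-q->6
step 2: apply R1 at {0↦5, 1↦0, 2↦6}  → |V|=3 |E|=2  E = 1-q->0 2-p->2
halt: no rule applies after step 2
NF nodes: {0:B, 1:B, 2:C}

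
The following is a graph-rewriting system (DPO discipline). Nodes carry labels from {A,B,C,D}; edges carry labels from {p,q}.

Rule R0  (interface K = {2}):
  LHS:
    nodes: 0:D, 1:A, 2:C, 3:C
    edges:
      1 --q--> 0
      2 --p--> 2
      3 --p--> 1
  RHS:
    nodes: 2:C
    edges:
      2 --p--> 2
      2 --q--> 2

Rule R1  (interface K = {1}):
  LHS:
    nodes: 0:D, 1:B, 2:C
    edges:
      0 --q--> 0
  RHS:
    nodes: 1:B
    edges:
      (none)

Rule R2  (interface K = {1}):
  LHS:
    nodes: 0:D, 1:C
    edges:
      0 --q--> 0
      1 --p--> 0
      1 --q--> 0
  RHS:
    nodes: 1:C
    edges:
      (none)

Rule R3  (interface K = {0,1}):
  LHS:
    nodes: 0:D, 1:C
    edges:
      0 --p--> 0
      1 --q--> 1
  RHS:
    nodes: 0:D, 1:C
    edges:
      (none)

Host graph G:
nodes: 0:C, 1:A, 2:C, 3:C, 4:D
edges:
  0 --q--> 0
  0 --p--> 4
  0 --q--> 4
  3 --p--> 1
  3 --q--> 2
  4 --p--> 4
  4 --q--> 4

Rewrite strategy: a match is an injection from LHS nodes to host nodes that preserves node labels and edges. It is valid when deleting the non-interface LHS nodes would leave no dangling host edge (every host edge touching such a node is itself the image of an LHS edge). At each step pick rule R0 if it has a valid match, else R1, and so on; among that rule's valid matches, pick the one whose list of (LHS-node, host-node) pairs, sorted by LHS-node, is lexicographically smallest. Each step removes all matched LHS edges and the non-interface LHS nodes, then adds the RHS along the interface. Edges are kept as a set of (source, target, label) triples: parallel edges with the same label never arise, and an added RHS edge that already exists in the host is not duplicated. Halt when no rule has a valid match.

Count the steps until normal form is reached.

Answer: 2

Derivation:
[0] host  ⇒  5 nodes, 7 edges  {0-q->0 0-p->4 0-q->4 3-p->1 3-q->2 4-p->4 4-q->4}
[1] R3 @ {0↦4, 1↦0}  ⇒  5 nodes, 5 edges  {0-p->4 0-q->4 3-p->1 3-q->2 4-q->4}
[2] R2 @ {0↦4, 1↦0}  ⇒  4 nodes, 2 edges  {3-p->1 3-q->2}
halt: no rule applies after step 2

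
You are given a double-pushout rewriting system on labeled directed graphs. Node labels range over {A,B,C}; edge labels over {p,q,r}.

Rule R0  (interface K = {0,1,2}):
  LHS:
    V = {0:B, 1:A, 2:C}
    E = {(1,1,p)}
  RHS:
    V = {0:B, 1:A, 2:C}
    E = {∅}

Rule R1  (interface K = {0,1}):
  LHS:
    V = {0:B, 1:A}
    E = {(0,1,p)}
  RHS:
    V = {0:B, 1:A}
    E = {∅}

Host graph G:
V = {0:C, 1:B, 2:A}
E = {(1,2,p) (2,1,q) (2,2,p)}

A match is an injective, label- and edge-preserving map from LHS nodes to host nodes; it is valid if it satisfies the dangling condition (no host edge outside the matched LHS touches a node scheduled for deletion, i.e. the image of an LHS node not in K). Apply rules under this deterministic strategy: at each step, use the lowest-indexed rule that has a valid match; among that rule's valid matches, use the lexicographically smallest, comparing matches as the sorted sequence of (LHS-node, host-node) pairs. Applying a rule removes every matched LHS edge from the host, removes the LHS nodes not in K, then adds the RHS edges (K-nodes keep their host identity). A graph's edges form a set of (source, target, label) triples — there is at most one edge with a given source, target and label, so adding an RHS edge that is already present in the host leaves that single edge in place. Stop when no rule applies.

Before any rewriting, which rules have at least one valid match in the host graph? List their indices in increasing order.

R0: 1 valid match — {0↦1, 1↦2, 2↦0}
R1: 1 valid match — {0↦1, 1↦2}

Answer: [R0,R1]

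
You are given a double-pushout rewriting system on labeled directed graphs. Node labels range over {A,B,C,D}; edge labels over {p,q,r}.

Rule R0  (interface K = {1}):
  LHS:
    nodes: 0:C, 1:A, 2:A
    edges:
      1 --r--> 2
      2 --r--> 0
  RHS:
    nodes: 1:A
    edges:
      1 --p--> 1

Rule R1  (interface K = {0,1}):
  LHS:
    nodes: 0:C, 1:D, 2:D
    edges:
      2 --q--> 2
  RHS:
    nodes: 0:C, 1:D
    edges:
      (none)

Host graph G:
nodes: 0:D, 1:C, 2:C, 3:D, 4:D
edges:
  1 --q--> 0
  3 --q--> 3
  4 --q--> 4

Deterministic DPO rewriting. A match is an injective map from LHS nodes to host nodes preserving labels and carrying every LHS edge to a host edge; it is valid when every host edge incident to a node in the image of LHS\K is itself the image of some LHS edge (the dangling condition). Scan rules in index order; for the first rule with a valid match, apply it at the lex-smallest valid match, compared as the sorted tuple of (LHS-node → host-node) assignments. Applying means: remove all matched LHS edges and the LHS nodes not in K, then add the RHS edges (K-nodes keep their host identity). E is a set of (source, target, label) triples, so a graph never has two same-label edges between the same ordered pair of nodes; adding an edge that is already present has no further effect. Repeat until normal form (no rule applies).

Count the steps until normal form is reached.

Answer: 2

Rewrite trace:
start.  V:5 E:3  edges: 1-q->0 3-q->3 4-q->4
1. fire R1 via {0↦1, 1↦0, 2↦3}  →  V:4 E:2  edges: 1-q->0 4-q->4
2. fire R1 via {0↦1, 1↦0, 2↦4}  →  V:3 E:1  edges: 1-q->0
halt: no rule applies after step 2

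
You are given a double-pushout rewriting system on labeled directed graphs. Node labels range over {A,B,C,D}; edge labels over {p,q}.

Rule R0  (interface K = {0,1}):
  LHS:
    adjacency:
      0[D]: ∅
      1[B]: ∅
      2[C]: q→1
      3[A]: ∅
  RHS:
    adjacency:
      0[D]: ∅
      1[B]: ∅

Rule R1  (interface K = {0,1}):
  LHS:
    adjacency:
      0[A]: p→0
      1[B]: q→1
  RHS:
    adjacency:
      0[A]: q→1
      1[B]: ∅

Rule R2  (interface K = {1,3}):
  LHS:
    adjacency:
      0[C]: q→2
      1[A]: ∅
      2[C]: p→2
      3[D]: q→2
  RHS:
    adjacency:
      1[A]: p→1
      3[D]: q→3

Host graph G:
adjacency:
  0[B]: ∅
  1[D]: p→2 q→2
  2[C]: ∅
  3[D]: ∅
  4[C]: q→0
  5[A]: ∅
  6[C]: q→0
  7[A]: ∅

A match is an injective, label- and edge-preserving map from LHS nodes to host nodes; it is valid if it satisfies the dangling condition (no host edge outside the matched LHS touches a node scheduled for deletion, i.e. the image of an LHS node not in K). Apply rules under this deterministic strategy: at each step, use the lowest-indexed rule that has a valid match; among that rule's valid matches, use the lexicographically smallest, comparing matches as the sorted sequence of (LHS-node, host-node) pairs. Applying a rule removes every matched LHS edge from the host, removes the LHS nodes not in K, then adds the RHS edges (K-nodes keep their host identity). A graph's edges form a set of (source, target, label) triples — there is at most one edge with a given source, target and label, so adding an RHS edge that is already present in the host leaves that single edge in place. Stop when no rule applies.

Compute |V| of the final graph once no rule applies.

[0] host  ⇒  8 nodes, 4 edges  {1-p->2 1-q->2 4-q->0 6-q->0}
[1] R0 @ {0↦1, 1↦0, 2↦4, 3↦5}  ⇒  6 nodes, 3 edges  {1-p->2 1-q->2 6-q->0}
[2] R0 @ {0↦1, 1↦0, 2↦6, 3↦7}  ⇒  4 nodes, 2 edges  {1-p->2 1-q->2}
halt: no rule applies after step 2
NF nodes: {0:B, 1:D, 2:C, 3:D}

Answer: 4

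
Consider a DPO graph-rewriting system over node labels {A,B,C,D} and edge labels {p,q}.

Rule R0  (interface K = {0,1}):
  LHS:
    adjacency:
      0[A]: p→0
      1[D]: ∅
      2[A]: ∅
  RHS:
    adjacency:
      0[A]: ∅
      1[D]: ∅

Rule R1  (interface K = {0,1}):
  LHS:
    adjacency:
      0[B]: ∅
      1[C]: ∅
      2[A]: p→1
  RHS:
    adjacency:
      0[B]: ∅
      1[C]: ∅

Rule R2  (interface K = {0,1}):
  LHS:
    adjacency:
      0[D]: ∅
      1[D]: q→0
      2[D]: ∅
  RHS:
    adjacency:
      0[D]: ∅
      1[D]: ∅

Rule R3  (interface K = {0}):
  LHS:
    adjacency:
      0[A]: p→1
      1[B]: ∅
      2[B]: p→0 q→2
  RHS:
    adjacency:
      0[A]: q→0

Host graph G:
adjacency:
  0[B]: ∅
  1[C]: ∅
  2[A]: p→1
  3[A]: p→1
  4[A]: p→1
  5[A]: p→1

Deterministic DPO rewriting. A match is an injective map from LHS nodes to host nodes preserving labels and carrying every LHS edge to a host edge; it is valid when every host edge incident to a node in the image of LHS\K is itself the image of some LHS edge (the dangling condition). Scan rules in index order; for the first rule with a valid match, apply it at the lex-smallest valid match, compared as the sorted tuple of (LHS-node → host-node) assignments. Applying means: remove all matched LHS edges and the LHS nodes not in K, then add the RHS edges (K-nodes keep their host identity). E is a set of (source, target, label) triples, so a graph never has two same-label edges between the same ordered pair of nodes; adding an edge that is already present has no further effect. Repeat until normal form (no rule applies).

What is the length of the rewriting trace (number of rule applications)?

[0] host  ⇒  6 nodes, 4 edges  {2-p->1 3-p->1 4-p->1 5-p->1}
[1] R1 @ {0↦0, 1↦1, 2↦2}  ⇒  5 nodes, 3 edges  {3-p->1 4-p->1 5-p->1}
[2] R1 @ {0↦0, 1↦1, 2↦3}  ⇒  4 nodes, 2 edges  {4-p->1 5-p->1}
[3] R1 @ {0↦0, 1↦1, 2↦4}  ⇒  3 nodes, 1 edges  {5-p->1}
[4] R1 @ {0↦0, 1↦1, 2↦5}  ⇒  2 nodes, 0 edges  {∅}
halt: no rule applies after step 4

Answer: 4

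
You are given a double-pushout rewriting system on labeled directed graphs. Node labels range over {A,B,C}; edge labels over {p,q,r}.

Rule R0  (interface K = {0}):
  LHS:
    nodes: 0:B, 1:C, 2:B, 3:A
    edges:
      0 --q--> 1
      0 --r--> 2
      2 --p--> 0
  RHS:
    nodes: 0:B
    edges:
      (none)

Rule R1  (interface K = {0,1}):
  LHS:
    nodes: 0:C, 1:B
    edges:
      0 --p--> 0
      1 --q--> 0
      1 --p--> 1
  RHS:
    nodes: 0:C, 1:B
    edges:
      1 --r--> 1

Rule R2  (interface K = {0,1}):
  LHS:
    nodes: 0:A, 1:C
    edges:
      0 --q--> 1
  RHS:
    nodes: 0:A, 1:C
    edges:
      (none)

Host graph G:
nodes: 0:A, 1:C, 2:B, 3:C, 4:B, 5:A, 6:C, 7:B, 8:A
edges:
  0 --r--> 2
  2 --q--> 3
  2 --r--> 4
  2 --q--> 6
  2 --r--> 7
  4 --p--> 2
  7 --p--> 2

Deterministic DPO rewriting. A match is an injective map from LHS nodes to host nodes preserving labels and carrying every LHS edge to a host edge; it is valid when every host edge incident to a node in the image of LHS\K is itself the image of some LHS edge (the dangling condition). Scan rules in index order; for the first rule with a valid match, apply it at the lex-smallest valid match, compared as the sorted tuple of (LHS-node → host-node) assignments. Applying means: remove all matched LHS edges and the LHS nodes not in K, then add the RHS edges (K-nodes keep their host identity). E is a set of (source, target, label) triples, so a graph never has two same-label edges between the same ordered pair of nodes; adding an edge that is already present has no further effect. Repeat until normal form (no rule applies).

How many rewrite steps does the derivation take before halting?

[0] host  ⇒  9 nodes, 7 edges  {0-r->2 2-q->3 2-r->4 2-q->6 2-r->7 4-p->2 7-p->2}
[1] R0 @ {0↦2, 1↦3, 2↦4, 3↦5}  ⇒  6 nodes, 4 edges  {0-r->2 2-q->6 2-r->7 7-p->2}
[2] R0 @ {0↦2, 1↦6, 2↦7, 3↦8}  ⇒  3 nodes, 1 edges  {0-r->2}
halt: no rule applies after step 2

Answer: 2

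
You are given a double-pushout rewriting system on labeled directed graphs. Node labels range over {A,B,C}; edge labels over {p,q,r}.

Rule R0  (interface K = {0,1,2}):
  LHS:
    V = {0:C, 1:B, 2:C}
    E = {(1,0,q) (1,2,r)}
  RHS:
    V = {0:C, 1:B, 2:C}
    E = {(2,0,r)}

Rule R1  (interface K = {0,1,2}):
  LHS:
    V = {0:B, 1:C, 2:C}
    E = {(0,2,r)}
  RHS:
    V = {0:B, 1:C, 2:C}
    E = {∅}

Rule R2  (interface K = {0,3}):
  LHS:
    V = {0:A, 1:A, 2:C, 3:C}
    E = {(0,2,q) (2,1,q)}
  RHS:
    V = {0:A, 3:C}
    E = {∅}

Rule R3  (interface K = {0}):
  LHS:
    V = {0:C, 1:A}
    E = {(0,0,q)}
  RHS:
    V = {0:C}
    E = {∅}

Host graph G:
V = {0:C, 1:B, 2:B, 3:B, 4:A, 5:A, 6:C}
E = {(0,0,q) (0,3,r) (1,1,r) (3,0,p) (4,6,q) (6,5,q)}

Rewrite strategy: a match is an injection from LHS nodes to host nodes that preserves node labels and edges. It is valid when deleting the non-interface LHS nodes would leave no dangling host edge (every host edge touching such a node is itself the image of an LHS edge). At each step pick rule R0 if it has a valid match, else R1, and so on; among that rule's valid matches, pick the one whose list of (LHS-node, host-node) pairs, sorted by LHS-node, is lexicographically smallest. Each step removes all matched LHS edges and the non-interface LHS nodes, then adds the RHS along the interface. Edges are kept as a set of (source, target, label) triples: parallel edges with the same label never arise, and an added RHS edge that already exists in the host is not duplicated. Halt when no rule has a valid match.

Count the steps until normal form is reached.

initial: |V|=7 |E|=6  E = 0-q->0 0-r->3 1-r->1 3-p->0 4-q->6 6-q->5
step 1: apply R2 at {0↦4, 1↦5, 2↦6, 3↦0}  → |V|=5 |E|=4  E = 0-q->0 0-r->3 1-r->1 3-p->0
step 2: apply R3 at {0↦0, 1↦4}  → |V|=4 |E|=3  E = 0-r->3 1-r->1 3-p->0
final graph: no rule applies after step 2

Answer: 2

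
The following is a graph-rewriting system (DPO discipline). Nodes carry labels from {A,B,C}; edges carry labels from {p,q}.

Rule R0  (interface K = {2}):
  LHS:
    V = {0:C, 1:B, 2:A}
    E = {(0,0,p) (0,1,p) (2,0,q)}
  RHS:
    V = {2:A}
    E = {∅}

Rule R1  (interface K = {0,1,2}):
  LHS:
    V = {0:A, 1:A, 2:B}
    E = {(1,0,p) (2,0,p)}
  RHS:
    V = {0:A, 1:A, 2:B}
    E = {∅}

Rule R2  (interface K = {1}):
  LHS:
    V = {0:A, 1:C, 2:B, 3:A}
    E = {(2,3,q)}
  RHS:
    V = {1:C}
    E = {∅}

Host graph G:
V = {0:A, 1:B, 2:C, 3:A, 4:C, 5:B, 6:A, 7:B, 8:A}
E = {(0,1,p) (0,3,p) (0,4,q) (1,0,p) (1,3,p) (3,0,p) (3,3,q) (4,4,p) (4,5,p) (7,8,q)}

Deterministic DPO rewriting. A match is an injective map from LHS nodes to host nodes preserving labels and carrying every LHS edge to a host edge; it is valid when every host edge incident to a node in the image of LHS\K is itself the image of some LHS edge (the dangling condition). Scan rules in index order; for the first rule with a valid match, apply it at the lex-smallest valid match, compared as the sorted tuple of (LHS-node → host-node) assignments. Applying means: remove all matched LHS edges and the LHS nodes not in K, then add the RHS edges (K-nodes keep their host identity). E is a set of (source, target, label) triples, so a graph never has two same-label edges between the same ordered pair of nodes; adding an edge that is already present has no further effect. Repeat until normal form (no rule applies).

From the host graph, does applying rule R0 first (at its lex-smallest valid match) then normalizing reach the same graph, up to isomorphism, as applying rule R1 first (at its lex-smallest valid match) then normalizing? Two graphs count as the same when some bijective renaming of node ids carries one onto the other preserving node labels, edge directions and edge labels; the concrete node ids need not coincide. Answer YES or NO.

branch R0-first: apply at {0↦4, 1↦5, 2↦0} → |E|=7, then 3 more step(s) → NF |V|=4 |E|=2 V={0:A, 1:B, 2:C, 3:A} E=0-p->1 3-q->3
branch R1-first: apply at {0↦0, 1↦3, 2↦1} → |E|=8, then 3 more step(s) → NF |V|=4 |E|=2 V={0:A, 1:B, 2:C, 3:A} E=0-p->1 3-q->3
graphs isomorphic (equal up to label-preserving node renaming)

Answer: YES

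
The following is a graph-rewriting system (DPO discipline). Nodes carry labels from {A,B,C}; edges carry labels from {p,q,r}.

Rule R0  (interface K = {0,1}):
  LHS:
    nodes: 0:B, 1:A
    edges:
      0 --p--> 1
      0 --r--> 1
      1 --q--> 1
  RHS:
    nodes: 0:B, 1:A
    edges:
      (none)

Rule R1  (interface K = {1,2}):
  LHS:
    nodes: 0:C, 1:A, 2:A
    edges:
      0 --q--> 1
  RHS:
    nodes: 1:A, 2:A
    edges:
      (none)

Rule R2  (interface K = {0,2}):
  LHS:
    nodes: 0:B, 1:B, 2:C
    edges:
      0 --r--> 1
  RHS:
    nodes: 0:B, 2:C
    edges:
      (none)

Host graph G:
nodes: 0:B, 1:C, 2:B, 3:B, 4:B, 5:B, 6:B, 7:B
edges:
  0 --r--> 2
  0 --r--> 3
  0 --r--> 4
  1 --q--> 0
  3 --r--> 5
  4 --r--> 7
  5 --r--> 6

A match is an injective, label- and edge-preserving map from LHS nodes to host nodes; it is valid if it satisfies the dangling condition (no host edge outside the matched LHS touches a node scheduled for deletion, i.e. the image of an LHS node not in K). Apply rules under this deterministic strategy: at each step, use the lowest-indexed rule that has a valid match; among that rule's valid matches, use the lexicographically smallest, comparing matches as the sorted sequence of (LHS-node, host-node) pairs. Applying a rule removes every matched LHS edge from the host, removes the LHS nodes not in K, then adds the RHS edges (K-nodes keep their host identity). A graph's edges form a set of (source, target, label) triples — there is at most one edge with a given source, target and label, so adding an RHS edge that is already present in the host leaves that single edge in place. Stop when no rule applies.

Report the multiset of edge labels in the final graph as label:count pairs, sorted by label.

[0] host  ⇒  8 nodes, 7 edges  {0-r->2 0-r->3 0-r->4 1-q->0 3-r->5 4-r->7 5-r->6}
[1] R2 @ {0↦0, 1↦2, 2↦1}  ⇒  7 nodes, 6 edges  {0-r->3 0-r->4 1-q->0 3-r->5 4-r->7 5-r->6}
[2] R2 @ {0↦4, 1↦7, 2↦1}  ⇒  6 nodes, 5 edges  {0-r->3 0-r->4 1-q->0 3-r->5 5-r->6}
[3] R2 @ {0↦0, 1↦4, 2↦1}  ⇒  5 nodes, 4 edges  {0-r->3 1-q->0 3-r->5 5-r->6}
[4] R2 @ {0↦5, 1↦6, 2↦1}  ⇒  4 nodes, 3 edges  {0-r->3 1-q->0 3-r->5}
[5] R2 @ {0↦3, 1↦5, 2↦1}  ⇒  3 nodes, 2 edges  {0-r->3 1-q->0}
[6] R2 @ {0↦0, 1↦3, 2↦1}  ⇒  2 nodes, 1 edges  {1-q->0}
final graph: no rule applies after step 6
NF edges: [(1, 0, 'q')]

Answer: q:1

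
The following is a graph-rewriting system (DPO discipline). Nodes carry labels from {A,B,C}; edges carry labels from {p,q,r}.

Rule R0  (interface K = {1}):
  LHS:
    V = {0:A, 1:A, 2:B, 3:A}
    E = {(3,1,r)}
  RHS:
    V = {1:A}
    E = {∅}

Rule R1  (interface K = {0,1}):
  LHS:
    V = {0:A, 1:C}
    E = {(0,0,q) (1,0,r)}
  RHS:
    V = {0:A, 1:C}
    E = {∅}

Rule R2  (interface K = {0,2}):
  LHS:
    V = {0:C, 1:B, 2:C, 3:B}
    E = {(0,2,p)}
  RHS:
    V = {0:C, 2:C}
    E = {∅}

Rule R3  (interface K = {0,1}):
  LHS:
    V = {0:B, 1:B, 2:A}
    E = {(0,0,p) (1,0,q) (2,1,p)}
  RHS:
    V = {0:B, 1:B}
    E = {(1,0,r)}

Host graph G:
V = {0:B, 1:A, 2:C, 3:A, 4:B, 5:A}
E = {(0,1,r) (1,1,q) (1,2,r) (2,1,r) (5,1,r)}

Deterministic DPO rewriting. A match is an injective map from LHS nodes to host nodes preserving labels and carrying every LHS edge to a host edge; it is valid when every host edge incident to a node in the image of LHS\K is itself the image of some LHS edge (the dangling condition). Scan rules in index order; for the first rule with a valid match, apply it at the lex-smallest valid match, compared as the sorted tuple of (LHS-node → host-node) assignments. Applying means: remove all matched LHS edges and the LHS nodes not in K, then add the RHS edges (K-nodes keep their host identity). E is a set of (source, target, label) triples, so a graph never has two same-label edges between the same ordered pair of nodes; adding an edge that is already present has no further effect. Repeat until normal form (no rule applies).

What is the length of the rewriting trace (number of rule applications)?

initial: |V|=6 |E|=5  E = 0-r->1 1-q->1 1-r->2 2-r->1 5-r->1
step 1: apply R0 at {0↦3, 1↦1, 2↦4, 3↦5}  → |V|=3 |E|=4  E = 0-r->1 1-q->1 1-r->2 2-r->1
step 2: apply R1 at {0↦1, 1↦2}  → |V|=3 |E|=2  E = 0-r->1 1-r->2
final graph: no rule applies after step 2

Answer: 2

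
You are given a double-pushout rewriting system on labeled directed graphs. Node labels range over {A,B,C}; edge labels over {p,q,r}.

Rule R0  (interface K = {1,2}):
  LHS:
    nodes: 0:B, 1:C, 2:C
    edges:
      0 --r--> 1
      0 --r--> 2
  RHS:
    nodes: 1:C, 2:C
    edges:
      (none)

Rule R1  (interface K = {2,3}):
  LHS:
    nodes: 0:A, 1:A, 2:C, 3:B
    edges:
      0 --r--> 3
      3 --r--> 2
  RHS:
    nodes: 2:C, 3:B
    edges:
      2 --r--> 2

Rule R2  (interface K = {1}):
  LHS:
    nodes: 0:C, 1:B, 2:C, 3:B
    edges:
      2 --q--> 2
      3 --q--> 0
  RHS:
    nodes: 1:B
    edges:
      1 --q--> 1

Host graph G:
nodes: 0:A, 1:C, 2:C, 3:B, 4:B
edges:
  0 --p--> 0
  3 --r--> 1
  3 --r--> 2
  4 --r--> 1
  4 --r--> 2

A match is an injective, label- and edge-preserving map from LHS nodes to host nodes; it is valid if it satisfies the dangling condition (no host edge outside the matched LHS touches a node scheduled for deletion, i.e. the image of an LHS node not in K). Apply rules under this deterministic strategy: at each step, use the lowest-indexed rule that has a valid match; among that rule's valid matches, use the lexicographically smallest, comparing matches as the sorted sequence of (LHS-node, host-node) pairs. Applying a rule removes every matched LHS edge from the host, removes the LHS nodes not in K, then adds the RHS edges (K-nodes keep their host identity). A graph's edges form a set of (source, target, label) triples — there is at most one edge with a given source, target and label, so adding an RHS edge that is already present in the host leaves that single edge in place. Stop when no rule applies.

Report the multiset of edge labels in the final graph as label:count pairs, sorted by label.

Answer: p:1

Rewrite trace:
initial: |V|=5 |E|=5  E = 0-p->0 3-r->1 3-r->2 4-r->1 4-r->2
step 1: apply R0 at {0↦3, 1↦1, 2↦2}  → |V|=4 |E|=3  E = 0-p->0 4-r->1 4-r->2
step 2: apply R0 at {0↦4, 1↦1, 2↦2}  → |V|=3 |E|=1  E = 0-p->0
halt: no rule applies after step 2
NF edges: [(0, 0, 'p')]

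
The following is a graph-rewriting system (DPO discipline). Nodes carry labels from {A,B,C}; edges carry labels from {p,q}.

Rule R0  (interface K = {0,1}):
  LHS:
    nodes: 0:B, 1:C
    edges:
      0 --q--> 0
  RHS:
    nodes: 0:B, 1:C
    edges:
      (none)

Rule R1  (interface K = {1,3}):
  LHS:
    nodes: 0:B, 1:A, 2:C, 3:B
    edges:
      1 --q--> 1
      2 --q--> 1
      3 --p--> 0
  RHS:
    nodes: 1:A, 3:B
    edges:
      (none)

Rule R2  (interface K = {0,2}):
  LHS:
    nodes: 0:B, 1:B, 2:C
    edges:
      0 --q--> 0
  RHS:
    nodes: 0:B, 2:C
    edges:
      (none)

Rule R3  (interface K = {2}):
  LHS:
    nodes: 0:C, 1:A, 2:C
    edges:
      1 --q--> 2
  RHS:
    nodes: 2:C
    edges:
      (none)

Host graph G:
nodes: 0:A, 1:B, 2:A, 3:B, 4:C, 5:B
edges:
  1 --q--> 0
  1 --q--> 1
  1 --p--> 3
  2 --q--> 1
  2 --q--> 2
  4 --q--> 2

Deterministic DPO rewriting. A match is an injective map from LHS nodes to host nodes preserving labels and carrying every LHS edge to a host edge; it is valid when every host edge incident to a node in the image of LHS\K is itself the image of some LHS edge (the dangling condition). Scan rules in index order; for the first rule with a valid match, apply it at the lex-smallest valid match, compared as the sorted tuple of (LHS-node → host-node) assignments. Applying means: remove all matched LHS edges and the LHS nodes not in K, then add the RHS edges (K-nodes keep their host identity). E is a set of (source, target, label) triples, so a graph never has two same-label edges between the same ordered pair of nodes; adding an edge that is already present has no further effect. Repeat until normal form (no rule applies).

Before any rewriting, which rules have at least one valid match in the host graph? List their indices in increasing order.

R0: 1 valid match — {0↦1, 1↦4}
R1: 1 valid match — {0↦3, 1↦2, 2↦4, 3↦1}
R2: 1 valid match — {0↦1, 1↦5, 2↦4}
R3: no valid match — LHS pattern not found

Answer: [R0,R1,R2]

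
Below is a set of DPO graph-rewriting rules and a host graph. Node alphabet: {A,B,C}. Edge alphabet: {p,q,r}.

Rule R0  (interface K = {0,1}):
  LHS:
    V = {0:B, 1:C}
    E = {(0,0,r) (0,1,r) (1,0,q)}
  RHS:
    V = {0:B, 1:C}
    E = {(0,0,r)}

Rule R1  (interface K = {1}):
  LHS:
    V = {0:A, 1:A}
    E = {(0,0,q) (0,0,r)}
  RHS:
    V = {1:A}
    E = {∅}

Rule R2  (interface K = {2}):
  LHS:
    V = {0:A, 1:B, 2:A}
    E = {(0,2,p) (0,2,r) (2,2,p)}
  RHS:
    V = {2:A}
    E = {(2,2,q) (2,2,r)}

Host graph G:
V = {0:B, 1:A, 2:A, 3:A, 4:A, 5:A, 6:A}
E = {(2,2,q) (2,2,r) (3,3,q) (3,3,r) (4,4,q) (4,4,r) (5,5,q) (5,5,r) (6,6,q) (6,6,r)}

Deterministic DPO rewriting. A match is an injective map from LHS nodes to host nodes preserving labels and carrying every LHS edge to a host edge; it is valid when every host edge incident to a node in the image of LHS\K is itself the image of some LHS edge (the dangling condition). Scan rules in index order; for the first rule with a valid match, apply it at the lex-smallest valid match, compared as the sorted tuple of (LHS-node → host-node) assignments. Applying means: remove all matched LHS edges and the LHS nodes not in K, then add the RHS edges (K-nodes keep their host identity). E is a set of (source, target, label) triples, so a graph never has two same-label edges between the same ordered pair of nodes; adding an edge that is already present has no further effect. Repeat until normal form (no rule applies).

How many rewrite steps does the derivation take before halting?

[0] host  ⇒  7 nodes, 10 edges  {2-q->2 2-r->2 3-q->3 3-r->3 4-q->4 4-r->4 5-q->5 5-r->5 6-q->6 6-r->6}
[1] R1 @ {0↦2, 1↦1}  ⇒  6 nodes, 8 edges  {3-q->3 3-r->3 4-q->4 4-r->4 5-q->5 5-r->5 6-q->6 6-r->6}
[2] R1 @ {0↦3, 1↦1}  ⇒  5 nodes, 6 edges  {4-q->4 4-r->4 5-q->5 5-r->5 6-q->6 6-r->6}
[3] R1 @ {0↦4, 1↦1}  ⇒  4 nodes, 4 edges  {5-q->5 5-r->5 6-q->6 6-r->6}
[4] R1 @ {0↦5, 1↦1}  ⇒  3 nodes, 2 edges  {6-q->6 6-r->6}
[5] R1 @ {0↦6, 1↦1}  ⇒  2 nodes, 0 edges  {∅}
halt: no rule applies after step 5

Answer: 5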